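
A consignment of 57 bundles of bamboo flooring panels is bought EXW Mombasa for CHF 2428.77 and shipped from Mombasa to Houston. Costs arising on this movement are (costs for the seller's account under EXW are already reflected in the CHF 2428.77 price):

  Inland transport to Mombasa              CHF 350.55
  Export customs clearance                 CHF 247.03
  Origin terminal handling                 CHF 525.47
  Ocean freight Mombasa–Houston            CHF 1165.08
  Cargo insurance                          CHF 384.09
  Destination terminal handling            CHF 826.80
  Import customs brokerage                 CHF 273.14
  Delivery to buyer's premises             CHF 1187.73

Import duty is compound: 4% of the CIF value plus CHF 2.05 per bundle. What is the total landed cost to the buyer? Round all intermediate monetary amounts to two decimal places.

Total landed cost: CHF 7709.55

EXW: the seller makes goods available at their premises; the buyer bears all onward costs.
CIF value = EXW price + inland to port + export clearance + origin terminal + freight + insurance = 2428.77 + 350.55 + 247.03 + 525.47 + 1165.08 + 384.09 = 5100.99
Ad valorem component: 5100.99 × 4% = 204.04
Specific component: 57 × 2.05 = 116.85
Import duty = 204.04 + 116.85 = 320.89
Buyer bears: inland to port 350.55 + export clearance 247.03 + origin terminal 525.47 + freight 1165.08 + insurance 384.09 + destination terminal 826.80 + brokerage 273.14 + delivery 1187.73 + duty 320.89 = 5280.78
Landed cost = invoice 2428.77 + 5280.78 = 7709.55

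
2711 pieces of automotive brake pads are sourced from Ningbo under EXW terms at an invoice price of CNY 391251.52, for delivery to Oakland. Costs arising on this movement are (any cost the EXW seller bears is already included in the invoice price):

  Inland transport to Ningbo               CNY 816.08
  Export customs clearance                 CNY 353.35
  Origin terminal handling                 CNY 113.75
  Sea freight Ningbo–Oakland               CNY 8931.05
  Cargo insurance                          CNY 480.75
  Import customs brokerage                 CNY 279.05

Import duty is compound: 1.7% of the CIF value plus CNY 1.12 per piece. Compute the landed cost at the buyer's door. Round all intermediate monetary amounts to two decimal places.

Total landed cost: CNY 412094.96

EXW: the seller makes goods available at their premises; the buyer bears all onward costs.
CIF value = EXW price + inland to port + export clearance + origin terminal + freight + insurance = 391251.52 + 816.08 + 353.35 + 113.75 + 8931.05 + 480.75 = 401946.50
Ad valorem component: 401946.50 × 1.7% = 6833.09
Specific component: 2711 × 1.12 = 3036.32
Import duty = 6833.09 + 3036.32 = 9869.41
Buyer bears: inland to port 816.08 + export clearance 353.35 + origin terminal 113.75 + freight 8931.05 + insurance 480.75 + brokerage 279.05 + duty 9869.41 = 20843.44
Landed cost = invoice 391251.52 + 20843.44 = 412094.96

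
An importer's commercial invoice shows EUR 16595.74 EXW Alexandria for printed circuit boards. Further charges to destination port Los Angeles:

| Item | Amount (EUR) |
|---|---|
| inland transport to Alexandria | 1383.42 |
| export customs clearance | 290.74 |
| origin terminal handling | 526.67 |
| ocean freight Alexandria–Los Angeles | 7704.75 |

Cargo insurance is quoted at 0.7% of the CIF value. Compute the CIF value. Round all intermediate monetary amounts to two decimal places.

Let C be the CIF value. C = EXW price + pre-shipment costs + freight + 0.7% × C
C − 0.7% × C = 16595.74 + 1383.42 + 290.74 + 526.67 + 7704.75
0.993 × C = 26501.32
C = 26501.32 / 0.993 = 26688.14
Insurance premium = 0.7% × 26688.14 = 186.82

CIF value: EUR 26688.14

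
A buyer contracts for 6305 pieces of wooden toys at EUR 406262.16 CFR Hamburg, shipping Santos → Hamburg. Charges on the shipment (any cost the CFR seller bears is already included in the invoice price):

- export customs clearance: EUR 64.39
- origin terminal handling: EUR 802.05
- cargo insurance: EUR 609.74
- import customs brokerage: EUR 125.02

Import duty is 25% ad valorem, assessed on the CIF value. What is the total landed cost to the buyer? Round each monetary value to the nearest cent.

Total landed cost: EUR 508714.90

CFR: the seller pays costs through ocean freight to the destination port, but not insurance.
Already in the invoice (seller's account under CFR): export clearance, origin terminal — exclude.
CIF value = CFR price + insurance = 406262.16 + 609.74 = 406871.90
Import duty = 406871.90 × 25% = 101717.98
Buyer bears: insurance 609.74 + brokerage 125.02 + duty 101717.98 = 102452.74
Landed cost = invoice 406262.16 + 102452.74 = 508714.90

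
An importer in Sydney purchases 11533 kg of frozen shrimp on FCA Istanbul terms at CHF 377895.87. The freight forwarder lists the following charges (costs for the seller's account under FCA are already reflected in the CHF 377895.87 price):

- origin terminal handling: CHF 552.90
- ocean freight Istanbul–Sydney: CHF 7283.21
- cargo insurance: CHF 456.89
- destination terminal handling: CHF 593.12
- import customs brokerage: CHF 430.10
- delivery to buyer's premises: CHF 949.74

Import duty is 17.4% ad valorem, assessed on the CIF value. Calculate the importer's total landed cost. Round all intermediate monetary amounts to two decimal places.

FCA: the seller delivers export-cleared goods to the carrier; the buyer bears costs from that point.
CIF value = FCA price + origin terminal + freight + insurance = 377895.87 + 552.90 + 7283.21 + 456.89 = 386188.87
Import duty = 386188.87 × 17.4% = 67196.86
Buyer bears: origin terminal 552.90 + freight 7283.21 + insurance 456.89 + destination terminal 593.12 + brokerage 430.10 + delivery 949.74 + duty 67196.86 = 77462.82
Landed cost = invoice 377895.87 + 77462.82 = 455358.69

Total landed cost: CHF 455358.69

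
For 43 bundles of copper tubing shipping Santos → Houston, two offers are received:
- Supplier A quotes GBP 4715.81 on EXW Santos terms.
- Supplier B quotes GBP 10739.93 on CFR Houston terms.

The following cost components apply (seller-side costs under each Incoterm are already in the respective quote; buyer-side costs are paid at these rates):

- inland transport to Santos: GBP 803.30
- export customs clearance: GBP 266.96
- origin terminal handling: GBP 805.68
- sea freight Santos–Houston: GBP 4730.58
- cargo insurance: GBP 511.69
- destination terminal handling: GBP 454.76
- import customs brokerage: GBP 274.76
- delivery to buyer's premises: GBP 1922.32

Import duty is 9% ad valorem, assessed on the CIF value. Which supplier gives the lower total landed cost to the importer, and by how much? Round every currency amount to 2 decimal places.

Supplier B is cheaper by GBP 634.81

Supplier A (EXW):
CIF value = EXW price + inland to port + export clearance + origin terminal + freight + insurance = 4715.81 + 803.30 + 266.96 + 805.68 + 4730.58 + 511.69 = 11834.02
Import duty = 11834.02 × 9% = 1065.06
Buyer bears (A): 803.30 + 266.96 + 805.68 + 4730.58 + 511.69 + 454.76 + 274.76 + 1922.32 = 9770.05
Landed cost (A) = invoice 4715.81 + 9770.05 + duty 1065.06 = 15550.92
Supplier B (CFR):
CIF value = CFR price + insurance = 10739.93 + 511.69 = 11251.62
Import duty = 11251.62 × 9% = 1012.65
Buyer bears (B): 511.69 + 454.76 + 274.76 + 1922.32 = 3163.53
Landed cost (B) = invoice 10739.93 + 3163.53 + duty 1012.65 = 14916.11
Difference = |15550.92 − 14916.11| = 634.81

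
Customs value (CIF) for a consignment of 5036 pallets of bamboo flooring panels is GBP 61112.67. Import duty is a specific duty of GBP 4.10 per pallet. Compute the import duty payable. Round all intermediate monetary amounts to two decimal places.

Import duty = 5036 × 4.10 = 20647.60

Import duty: GBP 20647.60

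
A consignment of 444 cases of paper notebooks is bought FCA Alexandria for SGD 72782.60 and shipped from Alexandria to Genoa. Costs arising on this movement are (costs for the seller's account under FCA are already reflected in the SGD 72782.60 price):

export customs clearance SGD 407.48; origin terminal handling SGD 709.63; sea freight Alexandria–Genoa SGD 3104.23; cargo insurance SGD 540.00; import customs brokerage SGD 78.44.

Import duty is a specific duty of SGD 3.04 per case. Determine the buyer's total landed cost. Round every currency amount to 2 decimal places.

Total landed cost: SGD 78564.66

FCA: the seller delivers export-cleared goods to the carrier; the buyer bears costs from that point.
Already in the invoice (seller's account under FCA): export clearance — exclude.
CIF value = FCA price + origin terminal + freight + insurance = 72782.60 + 709.63 + 3104.23 + 540.00 = 77136.46
Import duty = 444 × 3.04 = 1349.76
Buyer bears: origin terminal 709.63 + freight 3104.23 + insurance 540.00 + brokerage 78.44 + duty 1349.76 = 5782.06
Landed cost = invoice 72782.60 + 5782.06 = 78564.66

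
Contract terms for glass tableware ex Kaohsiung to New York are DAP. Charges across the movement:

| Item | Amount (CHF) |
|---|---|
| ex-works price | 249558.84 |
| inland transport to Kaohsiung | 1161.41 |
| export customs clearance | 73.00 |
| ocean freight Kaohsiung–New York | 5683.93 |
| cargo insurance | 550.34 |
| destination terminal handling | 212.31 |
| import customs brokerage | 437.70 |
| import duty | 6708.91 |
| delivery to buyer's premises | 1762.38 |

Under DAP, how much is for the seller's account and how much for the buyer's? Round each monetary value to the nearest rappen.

Seller: CHF 259002.21; buyer: CHF 7146.61

DAP: the seller bears all costs to the named destination except import duty and clearance.
Seller's account: goods 249558.84 + inland to port 1161.41 + export clearance 73.00 + freight 5683.93 + insurance 550.34 + destination terminal 212.31 + delivery 1762.38 = 259002.21
Buyer's account: brokerage 437.70 + duty 6708.91 = 7146.61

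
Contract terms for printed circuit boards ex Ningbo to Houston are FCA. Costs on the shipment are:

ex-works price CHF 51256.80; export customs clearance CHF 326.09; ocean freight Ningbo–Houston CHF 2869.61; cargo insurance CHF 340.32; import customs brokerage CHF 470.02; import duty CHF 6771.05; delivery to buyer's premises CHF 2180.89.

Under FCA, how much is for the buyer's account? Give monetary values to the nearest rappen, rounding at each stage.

Buyer's account: CHF 12631.89

FCA: the seller delivers export-cleared goods to the carrier; the buyer bears costs from that point.
Seller's account: goods 51256.80 + export clearance 326.09 = 51582.89
Buyer's account: freight 2869.61 + insurance 340.32 + brokerage 470.02 + duty 6771.05 + delivery 2180.89 = 12631.89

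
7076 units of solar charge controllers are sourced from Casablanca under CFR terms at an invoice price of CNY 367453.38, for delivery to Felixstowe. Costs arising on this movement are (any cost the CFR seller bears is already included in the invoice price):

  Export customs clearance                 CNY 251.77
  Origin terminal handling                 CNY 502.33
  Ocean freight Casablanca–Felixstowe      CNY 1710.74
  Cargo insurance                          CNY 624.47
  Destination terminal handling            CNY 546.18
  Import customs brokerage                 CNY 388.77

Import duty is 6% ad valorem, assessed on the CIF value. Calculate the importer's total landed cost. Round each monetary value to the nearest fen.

CFR: the seller pays costs through ocean freight to the destination port, but not insurance.
Already in the invoice (seller's account under CFR): export clearance, origin terminal, freight — exclude.
CIF value = CFR price + insurance = 367453.38 + 624.47 = 368077.85
Import duty = 368077.85 × 6% = 22084.67
Buyer bears: insurance 624.47 + destination terminal 546.18 + brokerage 388.77 + duty 22084.67 = 23644.09
Landed cost = invoice 367453.38 + 23644.09 = 391097.47

Total landed cost: CNY 391097.47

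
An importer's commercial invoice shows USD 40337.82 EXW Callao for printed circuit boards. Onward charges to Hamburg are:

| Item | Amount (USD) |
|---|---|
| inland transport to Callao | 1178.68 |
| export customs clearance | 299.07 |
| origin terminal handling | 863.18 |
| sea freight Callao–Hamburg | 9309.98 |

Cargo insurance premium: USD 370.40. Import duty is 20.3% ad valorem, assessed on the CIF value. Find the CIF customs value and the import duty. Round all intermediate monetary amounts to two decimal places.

CIF = EXW price + pre-shipment costs + freight + insurance
CIF = 40337.82 + 1178.68 + 299.07 + 863.18 + 9309.98 + 370.40 = 52359.13
Import duty = 52359.13 × 20.3% = 10628.90

CIF value: USD 52359.13; import duty: USD 10628.90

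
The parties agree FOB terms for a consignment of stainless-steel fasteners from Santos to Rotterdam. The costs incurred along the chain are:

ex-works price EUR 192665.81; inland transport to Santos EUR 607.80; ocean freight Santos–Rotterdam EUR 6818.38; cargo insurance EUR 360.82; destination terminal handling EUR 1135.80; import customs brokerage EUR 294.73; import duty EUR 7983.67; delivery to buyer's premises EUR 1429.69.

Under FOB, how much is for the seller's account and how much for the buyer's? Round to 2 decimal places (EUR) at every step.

Seller: EUR 193273.61; buyer: EUR 18023.09

FOB: the seller bears costs until goods are on board at the origin port; the buyer bears freight, insurance and all costs thereafter.
Seller's account: goods 192665.81 + inland to port 607.80 = 193273.61
Buyer's account: freight 6818.38 + insurance 360.82 + destination terminal 1135.80 + brokerage 294.73 + duty 7983.67 + delivery 1429.69 = 18023.09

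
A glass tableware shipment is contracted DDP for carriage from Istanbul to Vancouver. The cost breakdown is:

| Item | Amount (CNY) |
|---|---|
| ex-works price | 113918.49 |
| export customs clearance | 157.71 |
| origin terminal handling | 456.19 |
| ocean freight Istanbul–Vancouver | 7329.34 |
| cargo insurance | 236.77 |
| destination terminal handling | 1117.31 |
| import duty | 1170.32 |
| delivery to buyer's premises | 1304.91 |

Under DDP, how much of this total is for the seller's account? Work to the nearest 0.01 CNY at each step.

DDP: the seller bears all costs including import duty.
Seller's account: goods 113918.49 + export clearance 157.71 + origin terminal 456.19 + freight 7329.34 + insurance 236.77 + destination terminal 1117.31 + duty 1170.32 + delivery 1304.91 = 125691.04
Buyer's account: 0.00

Seller's account: CNY 125691.04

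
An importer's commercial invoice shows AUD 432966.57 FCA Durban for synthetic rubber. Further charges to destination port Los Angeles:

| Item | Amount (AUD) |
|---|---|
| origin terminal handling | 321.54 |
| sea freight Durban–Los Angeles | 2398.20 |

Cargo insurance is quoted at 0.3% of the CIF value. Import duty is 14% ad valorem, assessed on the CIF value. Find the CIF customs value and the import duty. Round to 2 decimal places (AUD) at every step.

Let C be the CIF value. C = FCA price + pre-shipment costs + freight + 0.3% × C
C − 0.3% × C = 432966.57 + 321.54 + 2398.20
0.997 × C = 435686.31
C = 435686.31 / 0.997 = 436997.30
Insurance premium = 0.3% × 436997.30 = 1310.99
Import duty = 436997.30 × 14% = 61179.62

CIF value: AUD 436997.30; import duty: AUD 61179.62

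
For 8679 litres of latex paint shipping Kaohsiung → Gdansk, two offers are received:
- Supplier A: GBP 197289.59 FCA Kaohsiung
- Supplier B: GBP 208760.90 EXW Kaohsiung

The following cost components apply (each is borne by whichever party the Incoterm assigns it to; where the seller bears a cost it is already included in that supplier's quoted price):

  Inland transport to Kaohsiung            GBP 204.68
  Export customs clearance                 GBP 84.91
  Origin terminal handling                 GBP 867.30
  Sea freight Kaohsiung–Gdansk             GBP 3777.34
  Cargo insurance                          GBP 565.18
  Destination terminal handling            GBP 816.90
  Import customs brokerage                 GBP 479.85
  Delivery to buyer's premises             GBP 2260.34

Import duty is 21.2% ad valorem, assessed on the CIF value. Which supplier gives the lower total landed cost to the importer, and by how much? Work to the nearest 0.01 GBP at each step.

Supplier A (FCA):
CIF value = FCA price + origin terminal + freight + insurance = 197289.59 + 867.30 + 3777.34 + 565.18 = 202499.41
Import duty = 202499.41 × 21.2% = 42929.87
Buyer bears (A): 867.30 + 3777.34 + 565.18 + 816.90 + 479.85 + 2260.34 = 8766.91
Landed cost (A) = invoice 197289.59 + 8766.91 + duty 42929.87 = 248986.37
Supplier B (EXW):
CIF value = EXW price + inland to port + export clearance + origin terminal + freight + insurance = 208760.90 + 204.68 + 84.91 + 867.30 + 3777.34 + 565.18 = 214260.31
Import duty = 214260.31 × 21.2% = 45423.19
Buyer bears (B): 204.68 + 84.91 + 867.30 + 3777.34 + 565.18 + 816.90 + 479.85 + 2260.34 = 9056.50
Landed cost (B) = invoice 208760.90 + 9056.50 + duty 45423.19 = 263240.59
Difference = |248986.37 − 263240.59| = 14254.22

Supplier A is cheaper by GBP 14254.22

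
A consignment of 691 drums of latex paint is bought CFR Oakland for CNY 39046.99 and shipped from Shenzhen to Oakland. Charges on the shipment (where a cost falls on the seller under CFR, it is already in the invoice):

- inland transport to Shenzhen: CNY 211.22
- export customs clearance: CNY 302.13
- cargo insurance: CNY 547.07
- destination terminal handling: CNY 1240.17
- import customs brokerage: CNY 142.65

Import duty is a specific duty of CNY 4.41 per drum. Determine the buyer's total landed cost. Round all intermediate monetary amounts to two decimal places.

CFR: the seller pays costs through ocean freight to the destination port, but not insurance.
Already in the invoice (seller's account under CFR): inland to port, export clearance — exclude.
CIF value = CFR price + insurance = 39046.99 + 547.07 = 39594.06
Import duty = 691 × 4.41 = 3047.31
Buyer bears: insurance 547.07 + destination terminal 1240.17 + brokerage 142.65 + duty 3047.31 = 4977.20
Landed cost = invoice 39046.99 + 4977.20 = 44024.19

Total landed cost: CNY 44024.19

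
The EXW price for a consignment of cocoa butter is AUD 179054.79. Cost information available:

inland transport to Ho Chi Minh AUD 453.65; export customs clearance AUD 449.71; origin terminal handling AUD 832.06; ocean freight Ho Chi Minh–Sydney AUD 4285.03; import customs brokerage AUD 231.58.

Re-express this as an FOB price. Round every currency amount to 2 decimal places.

FOB price: AUD 180790.21

Not relevant to the conversion: freight, brokerage — on the buyer under both terms; not part of either seller's price.
From EXW to FOB, the seller additionally bears: inland to port, export clearance, origin terminal.
FOB price = 179054.79 + 453.65 + 449.71 + 832.06 = 180790.21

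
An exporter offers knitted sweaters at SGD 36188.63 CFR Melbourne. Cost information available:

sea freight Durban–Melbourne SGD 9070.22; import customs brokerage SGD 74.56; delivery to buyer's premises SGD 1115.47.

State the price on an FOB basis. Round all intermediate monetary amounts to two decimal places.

FOB price: SGD 27118.41

Not relevant to the conversion: delivery, brokerage — on the buyer under both terms; not part of either seller's price.
From CFR to FOB, the seller no longer bears: freight.
FOB price = 36188.63 − 9070.22 = 27118.41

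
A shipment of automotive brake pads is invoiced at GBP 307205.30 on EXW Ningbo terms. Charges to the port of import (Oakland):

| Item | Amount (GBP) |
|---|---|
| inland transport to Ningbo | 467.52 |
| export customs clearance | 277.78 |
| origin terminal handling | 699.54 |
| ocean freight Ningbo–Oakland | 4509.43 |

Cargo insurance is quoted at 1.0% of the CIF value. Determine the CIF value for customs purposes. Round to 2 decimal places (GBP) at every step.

Let C be the CIF value. C = EXW price + pre-shipment costs + freight + 1.0% × C
C − 1.0% × C = 307205.30 + 467.52 + 277.78 + 699.54 + 4509.43
0.99 × C = 313159.57
C = 313159.57 / 0.99 = 316322.80
Insurance premium = 1.0% × 316322.80 = 3163.23

CIF value: GBP 316322.80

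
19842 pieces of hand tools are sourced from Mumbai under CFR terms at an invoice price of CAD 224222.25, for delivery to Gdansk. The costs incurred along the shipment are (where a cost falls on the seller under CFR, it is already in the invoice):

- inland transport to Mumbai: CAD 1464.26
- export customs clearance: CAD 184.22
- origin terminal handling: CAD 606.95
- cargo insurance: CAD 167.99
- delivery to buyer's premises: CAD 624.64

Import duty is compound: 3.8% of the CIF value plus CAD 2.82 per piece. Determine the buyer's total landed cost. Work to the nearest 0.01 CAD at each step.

CFR: the seller pays costs through ocean freight to the destination port, but not insurance.
Already in the invoice (seller's account under CFR): inland to port, export clearance, origin terminal — exclude.
CIF value = CFR price + insurance = 224222.25 + 167.99 = 224390.24
Ad valorem component: 224390.24 × 3.8% = 8526.83
Specific component: 19842 × 2.82 = 55954.44
Import duty = 8526.83 + 55954.44 = 64481.27
Buyer bears: insurance 167.99 + delivery 624.64 + duty 64481.27 = 65273.90
Landed cost = invoice 224222.25 + 65273.90 = 289496.15

Total landed cost: CAD 289496.15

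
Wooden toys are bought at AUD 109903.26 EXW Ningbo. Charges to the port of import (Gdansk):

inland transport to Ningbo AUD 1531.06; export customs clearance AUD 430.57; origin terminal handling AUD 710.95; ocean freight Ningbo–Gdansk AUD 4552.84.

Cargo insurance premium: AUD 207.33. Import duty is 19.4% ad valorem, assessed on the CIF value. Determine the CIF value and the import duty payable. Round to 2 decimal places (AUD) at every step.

CIF value: AUD 117336.01; import duty: AUD 22763.19

CIF = EXW price + pre-shipment costs + freight + insurance
CIF = 109903.26 + 1531.06 + 430.57 + 710.95 + 4552.84 + 207.33 = 117336.01
Import duty = 117336.01 × 19.4% = 22763.19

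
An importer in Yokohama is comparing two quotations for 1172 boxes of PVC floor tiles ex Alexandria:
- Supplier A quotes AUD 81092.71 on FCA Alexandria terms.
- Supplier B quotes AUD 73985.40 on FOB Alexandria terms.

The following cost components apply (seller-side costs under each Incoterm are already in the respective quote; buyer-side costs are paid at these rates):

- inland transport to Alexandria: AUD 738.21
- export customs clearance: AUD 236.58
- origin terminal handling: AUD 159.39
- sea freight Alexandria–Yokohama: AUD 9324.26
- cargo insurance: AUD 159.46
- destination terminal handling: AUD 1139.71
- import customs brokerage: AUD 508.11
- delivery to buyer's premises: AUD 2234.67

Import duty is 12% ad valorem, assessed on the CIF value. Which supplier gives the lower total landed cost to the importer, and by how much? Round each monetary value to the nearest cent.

Supplier A (FCA):
CIF value = FCA price + origin terminal + freight + insurance = 81092.71 + 159.39 + 9324.26 + 159.46 = 90735.82
Import duty = 90735.82 × 12% = 10888.30
Buyer bears (A): 159.39 + 9324.26 + 159.46 + 1139.71 + 508.11 + 2234.67 = 13525.60
Landed cost (A) = invoice 81092.71 + 13525.60 + duty 10888.30 = 105506.61
Supplier B (FOB):
CIF value = FOB price + freight + insurance = 73985.40 + 9324.26 + 159.46 = 83469.12
Import duty = 83469.12 × 12% = 10016.29
Buyer bears (B): 9324.26 + 159.46 + 1139.71 + 508.11 + 2234.67 = 13366.21
Landed cost (B) = invoice 73985.40 + 13366.21 + duty 10016.29 = 97367.90
Difference = |105506.61 − 97367.90| = 8138.71

Supplier B is cheaper by AUD 8138.71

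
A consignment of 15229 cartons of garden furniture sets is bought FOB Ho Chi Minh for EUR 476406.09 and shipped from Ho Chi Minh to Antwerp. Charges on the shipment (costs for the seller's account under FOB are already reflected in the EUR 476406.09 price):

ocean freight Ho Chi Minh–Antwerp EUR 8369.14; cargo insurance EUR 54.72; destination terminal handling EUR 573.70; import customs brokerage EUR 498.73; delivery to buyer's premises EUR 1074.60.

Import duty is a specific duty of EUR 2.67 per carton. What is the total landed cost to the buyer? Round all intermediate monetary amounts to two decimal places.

Total landed cost: EUR 527638.41

FOB: the seller bears costs until goods are on board at the origin port; the buyer bears freight, insurance and all costs thereafter.
CIF value = FOB price + freight + insurance = 476406.09 + 8369.14 + 54.72 = 484829.95
Import duty = 15229 × 2.67 = 40661.43
Buyer bears: freight 8369.14 + insurance 54.72 + destination terminal 573.70 + brokerage 498.73 + delivery 1074.60 + duty 40661.43 = 51232.32
Landed cost = invoice 476406.09 + 51232.32 = 527638.41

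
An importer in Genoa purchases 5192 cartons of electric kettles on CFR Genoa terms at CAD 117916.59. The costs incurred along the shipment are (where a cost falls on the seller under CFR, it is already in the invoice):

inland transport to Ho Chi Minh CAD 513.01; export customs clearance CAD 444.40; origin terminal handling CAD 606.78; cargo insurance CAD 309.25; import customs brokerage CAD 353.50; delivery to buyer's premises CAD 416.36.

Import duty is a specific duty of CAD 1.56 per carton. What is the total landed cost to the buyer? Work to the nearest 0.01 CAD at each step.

Total landed cost: CAD 127095.22

CFR: the seller pays costs through ocean freight to the destination port, but not insurance.
Already in the invoice (seller's account under CFR): inland to port, export clearance, origin terminal — exclude.
CIF value = CFR price + insurance = 117916.59 + 309.25 = 118225.84
Import duty = 5192 × 1.56 = 8099.52
Buyer bears: insurance 309.25 + brokerage 353.50 + delivery 416.36 + duty 8099.52 = 9178.63
Landed cost = invoice 117916.59 + 9178.63 = 127095.22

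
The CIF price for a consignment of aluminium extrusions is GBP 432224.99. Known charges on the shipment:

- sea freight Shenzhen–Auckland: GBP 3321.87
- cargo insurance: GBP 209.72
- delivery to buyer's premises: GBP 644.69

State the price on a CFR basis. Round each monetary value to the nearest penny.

CFR price: GBP 432015.27

Not relevant to the conversion: freight — on the seller under both CIF and CFR; already in the CIF price and stays in the CFR price. delivery — on the buyer under both terms; not part of either seller's price.
From CIF to CFR, the seller no longer bears: insurance.
CFR price = 432224.99 − 209.72 = 432015.27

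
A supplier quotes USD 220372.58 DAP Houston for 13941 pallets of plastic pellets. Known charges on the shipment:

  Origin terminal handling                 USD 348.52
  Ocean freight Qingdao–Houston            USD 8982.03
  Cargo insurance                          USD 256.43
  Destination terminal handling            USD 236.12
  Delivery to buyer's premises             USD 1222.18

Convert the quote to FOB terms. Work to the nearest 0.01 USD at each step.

FOB price: USD 209675.82

Not relevant to the conversion: origin terminal — on the seller under both DAP and FOB; already in the DAP price and stays in the FOB price.
From DAP to FOB, the seller no longer bears: freight, insurance, destination terminal, delivery.
FOB price = 220372.58 − 8982.03 − 256.43 − 236.12 − 1222.18 = 209675.82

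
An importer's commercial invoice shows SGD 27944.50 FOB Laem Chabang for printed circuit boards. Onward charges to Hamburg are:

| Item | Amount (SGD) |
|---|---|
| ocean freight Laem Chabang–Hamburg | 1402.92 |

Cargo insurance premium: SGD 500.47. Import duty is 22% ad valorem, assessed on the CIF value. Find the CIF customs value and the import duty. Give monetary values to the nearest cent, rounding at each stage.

CIF value: SGD 29847.89; import duty: SGD 6566.54

CIF = FOB price + freight + insurance
CIF = 27944.50 + 1402.92 + 500.47 = 29847.89
Import duty = 29847.89 × 22% = 6566.54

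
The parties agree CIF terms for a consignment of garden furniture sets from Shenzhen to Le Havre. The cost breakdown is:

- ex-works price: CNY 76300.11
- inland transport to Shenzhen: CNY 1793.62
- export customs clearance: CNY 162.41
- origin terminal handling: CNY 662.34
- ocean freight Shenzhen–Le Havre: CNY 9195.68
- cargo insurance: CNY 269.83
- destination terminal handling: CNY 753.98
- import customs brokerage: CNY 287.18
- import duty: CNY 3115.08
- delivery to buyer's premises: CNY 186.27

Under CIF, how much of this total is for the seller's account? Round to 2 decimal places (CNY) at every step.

CIF: the seller pays costs through ocean freight and marine insurance to the destination port.
Seller's account: goods 76300.11 + inland to port 1793.62 + export clearance 162.41 + origin terminal 662.34 + freight 9195.68 + insurance 269.83 = 88383.99
Buyer's account: destination terminal 753.98 + brokerage 287.18 + duty 3115.08 + delivery 186.27 = 4342.51

Seller's account: CNY 88383.99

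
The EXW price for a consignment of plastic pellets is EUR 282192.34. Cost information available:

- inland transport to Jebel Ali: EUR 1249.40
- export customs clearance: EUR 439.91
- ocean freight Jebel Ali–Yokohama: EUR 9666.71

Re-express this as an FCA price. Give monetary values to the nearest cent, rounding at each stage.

FCA price: EUR 283881.65

Not relevant to the conversion: freight — on the buyer under both terms; not part of either seller's price.
From EXW to FCA, the seller additionally bears: inland to port, export clearance.
FCA price = 282192.34 + 1249.40 + 439.91 = 283881.65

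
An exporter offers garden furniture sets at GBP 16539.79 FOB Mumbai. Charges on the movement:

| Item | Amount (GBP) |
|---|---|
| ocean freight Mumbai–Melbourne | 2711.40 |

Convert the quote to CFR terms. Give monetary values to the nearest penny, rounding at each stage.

CFR price: GBP 19251.19

From FOB to CFR, the seller additionally bears: freight.
CFR price = 16539.79 + 2711.40 = 19251.19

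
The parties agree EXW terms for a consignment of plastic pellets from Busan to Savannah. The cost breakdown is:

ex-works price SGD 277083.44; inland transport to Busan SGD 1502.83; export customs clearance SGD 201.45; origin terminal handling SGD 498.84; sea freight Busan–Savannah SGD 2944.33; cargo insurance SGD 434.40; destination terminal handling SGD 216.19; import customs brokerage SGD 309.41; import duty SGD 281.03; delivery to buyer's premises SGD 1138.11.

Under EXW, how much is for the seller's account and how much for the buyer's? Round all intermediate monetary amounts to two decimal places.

EXW: the seller makes goods available at their premises; the buyer bears all onward costs.
Seller's account: goods 277083.44 = 277083.44
Buyer's account: inland to port 1502.83 + export clearance 201.45 + origin terminal 498.84 + freight 2944.33 + insurance 434.40 + destination terminal 216.19 + brokerage 309.41 + duty 281.03 + delivery 1138.11 = 7526.59

Seller: SGD 277083.44; buyer: SGD 7526.59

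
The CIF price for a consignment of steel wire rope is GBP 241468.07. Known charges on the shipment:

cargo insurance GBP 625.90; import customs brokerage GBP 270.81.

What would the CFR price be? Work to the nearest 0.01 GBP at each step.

CFR price: GBP 240842.17

Not relevant to the conversion: brokerage — on the buyer under both terms; not part of either seller's price.
From CIF to CFR, the seller no longer bears: insurance.
CFR price = 241468.07 − 625.90 = 240842.17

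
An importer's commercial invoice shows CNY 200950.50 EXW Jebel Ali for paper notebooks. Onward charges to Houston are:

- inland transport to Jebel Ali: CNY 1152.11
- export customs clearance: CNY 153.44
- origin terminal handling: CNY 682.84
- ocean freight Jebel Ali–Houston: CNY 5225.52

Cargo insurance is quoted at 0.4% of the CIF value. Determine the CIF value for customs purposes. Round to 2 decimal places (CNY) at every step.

Let C be the CIF value. C = EXW price + pre-shipment costs + freight + 0.4% × C
C − 0.4% × C = 200950.50 + 1152.11 + 153.44 + 682.84 + 5225.52
0.996 × C = 208164.41
C = 208164.41 / 0.996 = 209000.41
Insurance premium = 0.4% × 209000.41 = 836.00

CIF value: CNY 209000.41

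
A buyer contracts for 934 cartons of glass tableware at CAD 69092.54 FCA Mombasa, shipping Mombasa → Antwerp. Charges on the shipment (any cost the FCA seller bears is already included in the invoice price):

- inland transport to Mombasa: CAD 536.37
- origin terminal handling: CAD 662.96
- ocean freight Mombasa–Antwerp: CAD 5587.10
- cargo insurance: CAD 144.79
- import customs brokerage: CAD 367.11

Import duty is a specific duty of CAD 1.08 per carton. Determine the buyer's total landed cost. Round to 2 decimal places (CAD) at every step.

Total landed cost: CAD 76863.22

FCA: the seller delivers export-cleared goods to the carrier; the buyer bears costs from that point.
Already in the invoice (seller's account under FCA): inland to port — exclude.
CIF value = FCA price + origin terminal + freight + insurance = 69092.54 + 662.96 + 5587.10 + 144.79 = 75487.39
Import duty = 934 × 1.08 = 1008.72
Buyer bears: origin terminal 662.96 + freight 5587.10 + insurance 144.79 + brokerage 367.11 + duty 1008.72 = 7770.68
Landed cost = invoice 69092.54 + 7770.68 = 76863.22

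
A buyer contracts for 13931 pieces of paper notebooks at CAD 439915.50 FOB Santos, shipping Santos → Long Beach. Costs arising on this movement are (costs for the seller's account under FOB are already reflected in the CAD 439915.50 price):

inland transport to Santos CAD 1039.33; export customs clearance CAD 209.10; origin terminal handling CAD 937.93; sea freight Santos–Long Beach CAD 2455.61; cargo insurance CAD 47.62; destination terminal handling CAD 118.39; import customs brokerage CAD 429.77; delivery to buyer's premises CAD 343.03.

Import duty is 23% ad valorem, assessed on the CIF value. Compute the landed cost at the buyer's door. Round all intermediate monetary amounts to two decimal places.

Total landed cost: CAD 545066.23

FOB: the seller bears costs until goods are on board at the origin port; the buyer bears freight, insurance and all costs thereafter.
Already in the invoice (seller's account under FOB): inland to port, export clearance, origin terminal — exclude.
CIF value = FOB price + freight + insurance = 439915.50 + 2455.61 + 47.62 = 442418.73
Import duty = 442418.73 × 23% = 101756.31
Buyer bears: freight 2455.61 + insurance 47.62 + destination terminal 118.39 + brokerage 429.77 + delivery 343.03 + duty 101756.31 = 105150.73
Landed cost = invoice 439915.50 + 105150.73 = 545066.23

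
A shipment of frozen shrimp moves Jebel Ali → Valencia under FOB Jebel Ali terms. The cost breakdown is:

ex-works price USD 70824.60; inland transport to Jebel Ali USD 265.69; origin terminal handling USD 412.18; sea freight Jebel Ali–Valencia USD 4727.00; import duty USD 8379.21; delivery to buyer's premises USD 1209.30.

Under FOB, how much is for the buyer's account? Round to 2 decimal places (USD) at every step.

FOB: the seller bears costs until goods are on board at the origin port; the buyer bears freight, insurance and all costs thereafter.
Seller's account: goods 70824.60 + inland to port 265.69 + origin terminal 412.18 = 71502.47
Buyer's account: freight 4727.00 + duty 8379.21 + delivery 1209.30 = 14315.51

Buyer's account: USD 14315.51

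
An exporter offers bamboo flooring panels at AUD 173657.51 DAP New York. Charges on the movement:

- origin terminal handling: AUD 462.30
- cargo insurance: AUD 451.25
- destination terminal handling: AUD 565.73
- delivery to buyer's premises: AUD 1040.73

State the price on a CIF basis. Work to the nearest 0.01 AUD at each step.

Not relevant to the conversion: origin terminal, insurance — on the seller under both DAP and CIF; already in the DAP price and stays in the CIF price.
From DAP to CIF, the seller no longer bears: destination terminal, delivery.
CIF price = 173657.51 − 565.73 − 1040.73 = 172051.05

CIF price: AUD 172051.05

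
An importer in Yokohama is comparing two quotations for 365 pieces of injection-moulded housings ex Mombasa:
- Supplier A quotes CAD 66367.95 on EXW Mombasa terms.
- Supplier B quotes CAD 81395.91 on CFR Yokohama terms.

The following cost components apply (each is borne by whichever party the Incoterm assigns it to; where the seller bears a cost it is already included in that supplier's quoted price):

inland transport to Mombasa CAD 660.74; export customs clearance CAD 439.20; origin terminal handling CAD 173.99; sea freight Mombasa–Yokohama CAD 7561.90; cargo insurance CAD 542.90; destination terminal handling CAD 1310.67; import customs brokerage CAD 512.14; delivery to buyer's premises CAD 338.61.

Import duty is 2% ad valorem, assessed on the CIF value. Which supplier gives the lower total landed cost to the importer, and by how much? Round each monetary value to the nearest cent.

Supplier A is cheaper by CAD 6315.98

Supplier A (EXW):
CIF value = EXW price + inland to port + export clearance + origin terminal + freight + insurance = 66367.95 + 660.74 + 439.20 + 173.99 + 7561.90 + 542.90 = 75746.68
Import duty = 75746.68 × 2% = 1514.93
Buyer bears (A): 660.74 + 439.20 + 173.99 + 7561.90 + 542.90 + 1310.67 + 512.14 + 338.61 = 11540.15
Landed cost (A) = invoice 66367.95 + 11540.15 + duty 1514.93 = 79423.03
Supplier B (CFR):
CIF value = CFR price + insurance = 81395.91 + 542.90 = 81938.81
Import duty = 81938.81 × 2% = 1638.78
Buyer bears (B): 542.90 + 1310.67 + 512.14 + 338.61 = 2704.32
Landed cost (B) = invoice 81395.91 + 2704.32 + duty 1638.78 = 85739.01
Difference = |79423.03 − 85739.01| = 6315.98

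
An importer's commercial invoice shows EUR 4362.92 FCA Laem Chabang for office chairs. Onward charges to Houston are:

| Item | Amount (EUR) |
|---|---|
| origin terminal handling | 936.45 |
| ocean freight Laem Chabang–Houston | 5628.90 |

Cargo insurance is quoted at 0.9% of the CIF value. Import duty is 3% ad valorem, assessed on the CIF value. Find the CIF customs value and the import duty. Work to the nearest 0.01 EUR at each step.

Let C be the CIF value. C = FCA price + pre-shipment costs + freight + 0.9% × C
C − 0.9% × C = 4362.92 + 936.45 + 5628.90
0.991 × C = 10928.27
C = 10928.27 / 0.991 = 11027.52
Insurance premium = 0.9% × 11027.52 = 99.25
Import duty = 11027.52 × 3% = 330.83

CIF value: EUR 11027.52; import duty: EUR 330.83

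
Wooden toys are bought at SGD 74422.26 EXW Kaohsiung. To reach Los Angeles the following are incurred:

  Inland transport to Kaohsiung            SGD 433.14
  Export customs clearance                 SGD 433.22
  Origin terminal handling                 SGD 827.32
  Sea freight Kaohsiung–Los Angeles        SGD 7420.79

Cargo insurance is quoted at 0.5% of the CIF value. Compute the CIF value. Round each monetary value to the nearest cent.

CIF value: SGD 83956.51

Let C be the CIF value. C = EXW price + pre-shipment costs + freight + 0.5% × C
C − 0.5% × C = 74422.26 + 433.14 + 433.22 + 827.32 + 7420.79
0.995 × C = 83536.73
C = 83536.73 / 0.995 = 83956.51
Insurance premium = 0.5% × 83956.51 = 419.78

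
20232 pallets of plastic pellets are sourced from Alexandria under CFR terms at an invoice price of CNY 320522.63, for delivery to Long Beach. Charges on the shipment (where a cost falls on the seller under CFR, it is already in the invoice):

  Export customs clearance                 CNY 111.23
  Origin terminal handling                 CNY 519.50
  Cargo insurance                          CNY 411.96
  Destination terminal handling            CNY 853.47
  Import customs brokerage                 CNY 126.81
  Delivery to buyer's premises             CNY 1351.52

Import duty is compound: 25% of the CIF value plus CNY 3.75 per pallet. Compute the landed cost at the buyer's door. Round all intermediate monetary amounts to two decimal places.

CFR: the seller pays costs through ocean freight to the destination port, but not insurance.
Already in the invoice (seller's account under CFR): export clearance, origin terminal — exclude.
CIF value = CFR price + insurance = 320522.63 + 411.96 = 320934.59
Ad valorem component: 320934.59 × 25% = 80233.65
Specific component: 20232 × 3.75 = 75870.00
Import duty = 80233.65 + 75870.00 = 156103.65
Buyer bears: insurance 411.96 + destination terminal 853.47 + brokerage 126.81 + delivery 1351.52 + duty 156103.65 = 158847.41
Landed cost = invoice 320522.63 + 158847.41 = 479370.04

Total landed cost: CNY 479370.04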